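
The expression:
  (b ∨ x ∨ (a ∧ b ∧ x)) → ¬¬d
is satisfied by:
  {d: True, x: False, b: False}
  {b: True, d: True, x: False}
  {d: True, x: True, b: False}
  {b: True, d: True, x: True}
  {b: False, x: False, d: False}


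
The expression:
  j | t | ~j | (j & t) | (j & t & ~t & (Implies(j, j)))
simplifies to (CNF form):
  True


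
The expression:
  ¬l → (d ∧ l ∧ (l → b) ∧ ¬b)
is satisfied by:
  {l: True}


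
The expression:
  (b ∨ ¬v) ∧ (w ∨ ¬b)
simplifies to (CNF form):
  (b ∨ ¬b) ∧ (b ∨ ¬v) ∧ (w ∨ ¬b) ∧ (w ∨ ¬v)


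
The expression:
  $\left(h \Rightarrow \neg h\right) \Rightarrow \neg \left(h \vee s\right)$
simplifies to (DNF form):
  $h \vee \neg s$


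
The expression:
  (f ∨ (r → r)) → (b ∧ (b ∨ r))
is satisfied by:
  {b: True}


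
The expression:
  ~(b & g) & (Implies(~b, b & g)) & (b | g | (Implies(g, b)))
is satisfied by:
  {b: True, g: False}


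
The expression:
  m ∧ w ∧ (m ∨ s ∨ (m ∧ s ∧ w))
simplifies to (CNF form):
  m ∧ w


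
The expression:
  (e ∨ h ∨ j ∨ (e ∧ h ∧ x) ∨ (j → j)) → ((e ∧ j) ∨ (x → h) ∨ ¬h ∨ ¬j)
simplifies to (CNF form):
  True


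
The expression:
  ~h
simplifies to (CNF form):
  ~h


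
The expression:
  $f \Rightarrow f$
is always true.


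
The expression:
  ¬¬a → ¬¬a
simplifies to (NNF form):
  True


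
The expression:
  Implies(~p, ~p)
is always true.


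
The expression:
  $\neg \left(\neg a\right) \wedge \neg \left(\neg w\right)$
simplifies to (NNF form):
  $a \wedge w$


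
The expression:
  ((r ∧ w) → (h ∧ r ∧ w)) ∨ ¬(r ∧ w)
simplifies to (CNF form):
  h ∨ ¬r ∨ ¬w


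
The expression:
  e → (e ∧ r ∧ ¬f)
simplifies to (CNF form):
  (r ∨ ¬e) ∧ (¬e ∨ ¬f)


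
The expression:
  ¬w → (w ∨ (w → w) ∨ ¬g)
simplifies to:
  True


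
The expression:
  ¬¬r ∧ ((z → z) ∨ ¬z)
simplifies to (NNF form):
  r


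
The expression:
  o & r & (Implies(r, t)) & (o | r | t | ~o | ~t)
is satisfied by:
  {t: True, r: True, o: True}


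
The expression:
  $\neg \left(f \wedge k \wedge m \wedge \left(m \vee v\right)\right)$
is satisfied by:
  {k: False, m: False, f: False}
  {f: True, k: False, m: False}
  {m: True, k: False, f: False}
  {f: True, m: True, k: False}
  {k: True, f: False, m: False}
  {f: True, k: True, m: False}
  {m: True, k: True, f: False}


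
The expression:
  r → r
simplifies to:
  True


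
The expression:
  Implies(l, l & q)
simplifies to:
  q | ~l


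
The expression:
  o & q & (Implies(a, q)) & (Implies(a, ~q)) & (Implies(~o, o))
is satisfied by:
  {o: True, q: True, a: False}


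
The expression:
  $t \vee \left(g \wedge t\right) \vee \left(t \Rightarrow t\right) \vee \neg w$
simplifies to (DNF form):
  $\text{True}$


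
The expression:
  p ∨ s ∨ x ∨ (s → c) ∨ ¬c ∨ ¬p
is always true.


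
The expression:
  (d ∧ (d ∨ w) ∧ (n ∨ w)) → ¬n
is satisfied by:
  {d: False, n: False}
  {n: True, d: False}
  {d: True, n: False}


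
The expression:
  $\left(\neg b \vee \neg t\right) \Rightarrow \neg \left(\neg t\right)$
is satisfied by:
  {t: True}


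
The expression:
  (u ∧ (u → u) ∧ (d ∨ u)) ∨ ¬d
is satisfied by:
  {u: True, d: False}
  {d: False, u: False}
  {d: True, u: True}


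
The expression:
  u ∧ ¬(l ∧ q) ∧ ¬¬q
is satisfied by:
  {u: True, q: True, l: False}


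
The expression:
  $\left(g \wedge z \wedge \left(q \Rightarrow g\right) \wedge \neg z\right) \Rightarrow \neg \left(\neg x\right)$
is always true.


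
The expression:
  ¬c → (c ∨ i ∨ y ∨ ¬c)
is always true.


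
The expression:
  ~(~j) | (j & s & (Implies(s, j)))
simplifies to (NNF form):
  j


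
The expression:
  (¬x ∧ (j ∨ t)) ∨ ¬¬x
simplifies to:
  j ∨ t ∨ x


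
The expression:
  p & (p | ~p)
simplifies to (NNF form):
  p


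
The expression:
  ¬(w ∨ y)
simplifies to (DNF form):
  ¬w ∧ ¬y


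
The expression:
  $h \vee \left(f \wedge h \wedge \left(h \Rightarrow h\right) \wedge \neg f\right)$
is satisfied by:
  {h: True}


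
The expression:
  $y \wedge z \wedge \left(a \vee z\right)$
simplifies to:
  $y \wedge z$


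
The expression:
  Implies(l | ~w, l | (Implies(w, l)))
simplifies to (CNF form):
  True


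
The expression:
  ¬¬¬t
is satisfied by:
  {t: False}


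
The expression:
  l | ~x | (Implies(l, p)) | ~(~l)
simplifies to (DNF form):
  True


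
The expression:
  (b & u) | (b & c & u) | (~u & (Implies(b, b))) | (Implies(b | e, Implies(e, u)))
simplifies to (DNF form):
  True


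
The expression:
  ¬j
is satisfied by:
  {j: False}


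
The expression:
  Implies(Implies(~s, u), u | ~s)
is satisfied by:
  {u: True, s: False}
  {s: False, u: False}
  {s: True, u: True}


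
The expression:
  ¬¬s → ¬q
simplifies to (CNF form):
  ¬q ∨ ¬s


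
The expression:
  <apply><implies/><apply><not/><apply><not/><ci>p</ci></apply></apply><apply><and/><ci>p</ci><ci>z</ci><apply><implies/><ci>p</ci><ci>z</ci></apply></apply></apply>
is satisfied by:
  {z: True, p: False}
  {p: False, z: False}
  {p: True, z: True}


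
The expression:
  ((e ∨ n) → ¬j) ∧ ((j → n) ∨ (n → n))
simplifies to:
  (¬e ∧ ¬n) ∨ ¬j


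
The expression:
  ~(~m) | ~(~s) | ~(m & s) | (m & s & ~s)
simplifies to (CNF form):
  True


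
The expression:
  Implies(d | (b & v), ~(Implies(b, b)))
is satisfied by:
  {d: False, v: False, b: False}
  {b: True, d: False, v: False}
  {v: True, d: False, b: False}


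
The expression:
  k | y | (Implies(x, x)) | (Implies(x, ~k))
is always true.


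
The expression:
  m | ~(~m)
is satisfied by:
  {m: True}


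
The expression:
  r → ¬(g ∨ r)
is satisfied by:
  {r: False}


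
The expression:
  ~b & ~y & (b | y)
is never true.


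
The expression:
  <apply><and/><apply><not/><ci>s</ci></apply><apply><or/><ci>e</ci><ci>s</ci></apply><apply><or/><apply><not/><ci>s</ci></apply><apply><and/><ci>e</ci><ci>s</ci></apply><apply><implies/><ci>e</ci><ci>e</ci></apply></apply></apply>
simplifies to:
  <apply><and/><ci>e</ci><apply><not/><ci>s</ci></apply></apply>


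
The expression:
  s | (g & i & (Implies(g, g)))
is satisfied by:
  {i: True, s: True, g: True}
  {i: True, s: True, g: False}
  {s: True, g: True, i: False}
  {s: True, g: False, i: False}
  {i: True, g: True, s: False}


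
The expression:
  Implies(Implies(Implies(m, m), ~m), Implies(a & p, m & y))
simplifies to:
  m | ~a | ~p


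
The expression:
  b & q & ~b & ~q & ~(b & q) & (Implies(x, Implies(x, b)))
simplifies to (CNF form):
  False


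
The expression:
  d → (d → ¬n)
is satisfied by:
  {d: False, n: False}
  {n: True, d: False}
  {d: True, n: False}


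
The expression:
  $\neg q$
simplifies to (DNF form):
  $\neg q$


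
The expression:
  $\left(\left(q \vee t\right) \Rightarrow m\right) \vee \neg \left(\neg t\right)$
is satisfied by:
  {t: True, m: True, q: False}
  {t: True, q: False, m: False}
  {m: True, q: False, t: False}
  {m: False, q: False, t: False}
  {t: True, m: True, q: True}
  {t: True, q: True, m: False}
  {m: True, q: True, t: False}


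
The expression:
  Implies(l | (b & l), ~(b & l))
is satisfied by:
  {l: False, b: False}
  {b: True, l: False}
  {l: True, b: False}


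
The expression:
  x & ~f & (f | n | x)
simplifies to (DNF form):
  x & ~f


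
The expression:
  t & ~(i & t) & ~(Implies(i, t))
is never true.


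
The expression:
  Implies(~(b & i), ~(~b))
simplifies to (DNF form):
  b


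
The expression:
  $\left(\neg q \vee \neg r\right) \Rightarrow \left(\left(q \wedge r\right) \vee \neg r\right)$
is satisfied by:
  {q: True, r: False}
  {r: False, q: False}
  {r: True, q: True}


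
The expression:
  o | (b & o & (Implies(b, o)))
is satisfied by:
  {o: True}


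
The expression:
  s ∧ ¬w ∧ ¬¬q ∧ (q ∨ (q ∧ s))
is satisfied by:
  {q: True, s: True, w: False}


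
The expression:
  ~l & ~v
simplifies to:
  ~l & ~v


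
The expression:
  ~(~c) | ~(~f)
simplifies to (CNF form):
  c | f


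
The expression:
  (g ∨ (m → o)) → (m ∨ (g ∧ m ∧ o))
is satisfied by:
  {m: True}


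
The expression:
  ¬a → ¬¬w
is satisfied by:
  {a: True, w: True}
  {a: True, w: False}
  {w: True, a: False}


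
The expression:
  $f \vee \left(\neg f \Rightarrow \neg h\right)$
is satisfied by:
  {f: True, h: False}
  {h: False, f: False}
  {h: True, f: True}


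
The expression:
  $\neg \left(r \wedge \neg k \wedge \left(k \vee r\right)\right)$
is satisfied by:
  {k: True, r: False}
  {r: False, k: False}
  {r: True, k: True}


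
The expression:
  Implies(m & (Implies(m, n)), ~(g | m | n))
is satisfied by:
  {m: False, n: False}
  {n: True, m: False}
  {m: True, n: False}


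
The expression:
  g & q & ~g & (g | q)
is never true.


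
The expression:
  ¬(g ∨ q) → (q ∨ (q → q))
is always true.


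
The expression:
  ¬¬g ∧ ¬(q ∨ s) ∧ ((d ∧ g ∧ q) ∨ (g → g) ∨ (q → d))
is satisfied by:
  {g: True, q: False, s: False}


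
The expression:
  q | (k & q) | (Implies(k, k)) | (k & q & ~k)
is always true.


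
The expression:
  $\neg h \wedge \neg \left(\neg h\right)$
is never true.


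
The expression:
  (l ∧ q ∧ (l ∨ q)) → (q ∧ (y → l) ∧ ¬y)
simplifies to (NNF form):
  ¬l ∨ ¬q ∨ ¬y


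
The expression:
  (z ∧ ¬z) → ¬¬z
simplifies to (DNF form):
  True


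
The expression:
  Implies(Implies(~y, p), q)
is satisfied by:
  {q: True, y: False, p: False}
  {q: True, p: True, y: False}
  {q: True, y: True, p: False}
  {q: True, p: True, y: True}
  {p: False, y: False, q: False}


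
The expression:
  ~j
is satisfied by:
  {j: False}


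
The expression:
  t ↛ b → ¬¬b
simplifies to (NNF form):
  b ∨ ¬t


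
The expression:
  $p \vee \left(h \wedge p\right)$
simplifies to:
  $p$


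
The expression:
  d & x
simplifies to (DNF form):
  d & x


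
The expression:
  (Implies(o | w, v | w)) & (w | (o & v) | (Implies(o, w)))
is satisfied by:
  {v: True, w: True, o: False}
  {v: True, o: False, w: False}
  {w: True, o: False, v: False}
  {w: False, o: False, v: False}
  {v: True, w: True, o: True}
  {v: True, o: True, w: False}
  {w: True, o: True, v: False}


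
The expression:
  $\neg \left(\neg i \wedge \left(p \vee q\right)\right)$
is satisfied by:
  {i: True, q: False, p: False}
  {i: True, p: True, q: False}
  {i: True, q: True, p: False}
  {i: True, p: True, q: True}
  {p: False, q: False, i: False}


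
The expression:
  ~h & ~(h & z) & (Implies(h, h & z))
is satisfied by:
  {h: False}


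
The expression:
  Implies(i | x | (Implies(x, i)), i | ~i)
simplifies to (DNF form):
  True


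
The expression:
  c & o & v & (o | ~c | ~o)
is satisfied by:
  {c: True, o: True, v: True}


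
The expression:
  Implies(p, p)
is always true.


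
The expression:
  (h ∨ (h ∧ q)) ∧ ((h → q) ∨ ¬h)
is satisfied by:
  {h: True, q: True}


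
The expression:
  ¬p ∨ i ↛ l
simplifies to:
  (i ∧ ¬l) ∨ ¬p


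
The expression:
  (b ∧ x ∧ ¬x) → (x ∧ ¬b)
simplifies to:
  True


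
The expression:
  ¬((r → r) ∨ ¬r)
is never true.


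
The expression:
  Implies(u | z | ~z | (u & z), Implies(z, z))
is always true.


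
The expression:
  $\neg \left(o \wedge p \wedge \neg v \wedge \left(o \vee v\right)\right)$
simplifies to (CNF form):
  $v \vee \neg o \vee \neg p$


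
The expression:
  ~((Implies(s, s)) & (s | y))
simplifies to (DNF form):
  ~s & ~y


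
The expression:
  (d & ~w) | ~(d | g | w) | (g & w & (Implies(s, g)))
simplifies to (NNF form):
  (g & w) | (d & ~w) | (~g & ~w)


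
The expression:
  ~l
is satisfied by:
  {l: False}


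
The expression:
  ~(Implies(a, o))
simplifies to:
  a & ~o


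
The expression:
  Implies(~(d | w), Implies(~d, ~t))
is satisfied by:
  {d: True, w: True, t: False}
  {d: True, w: False, t: False}
  {w: True, d: False, t: False}
  {d: False, w: False, t: False}
  {d: True, t: True, w: True}
  {d: True, t: True, w: False}
  {t: True, w: True, d: False}


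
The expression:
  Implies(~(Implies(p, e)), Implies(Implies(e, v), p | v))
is always true.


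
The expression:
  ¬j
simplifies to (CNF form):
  ¬j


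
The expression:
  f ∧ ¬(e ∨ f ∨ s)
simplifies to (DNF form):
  False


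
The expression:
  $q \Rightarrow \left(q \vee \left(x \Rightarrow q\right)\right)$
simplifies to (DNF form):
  $\text{True}$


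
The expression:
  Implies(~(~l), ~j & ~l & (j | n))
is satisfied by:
  {l: False}


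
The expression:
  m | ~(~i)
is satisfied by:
  {i: True, m: True}
  {i: True, m: False}
  {m: True, i: False}


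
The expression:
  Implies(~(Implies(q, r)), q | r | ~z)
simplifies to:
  True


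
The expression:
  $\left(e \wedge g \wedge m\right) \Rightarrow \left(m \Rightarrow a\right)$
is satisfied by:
  {a: True, g: False, m: False, e: False}
  {a: False, g: False, m: False, e: False}
  {e: True, a: True, g: False, m: False}
  {e: True, a: False, g: False, m: False}
  {a: True, m: True, e: False, g: False}
  {m: True, e: False, g: False, a: False}
  {e: True, m: True, a: True, g: False}
  {e: True, m: True, a: False, g: False}
  {a: True, g: True, e: False, m: False}
  {g: True, e: False, m: False, a: False}
  {a: True, e: True, g: True, m: False}
  {e: True, g: True, a: False, m: False}
  {a: True, m: True, g: True, e: False}
  {m: True, g: True, e: False, a: False}
  {e: True, m: True, g: True, a: True}


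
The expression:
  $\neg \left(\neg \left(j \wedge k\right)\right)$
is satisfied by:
  {j: True, k: True}


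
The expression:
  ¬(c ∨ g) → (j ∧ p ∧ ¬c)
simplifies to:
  c ∨ g ∨ (j ∧ p)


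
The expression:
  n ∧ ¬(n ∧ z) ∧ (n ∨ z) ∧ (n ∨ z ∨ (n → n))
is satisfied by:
  {n: True, z: False}


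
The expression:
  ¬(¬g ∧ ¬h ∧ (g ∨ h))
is always true.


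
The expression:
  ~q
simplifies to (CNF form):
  ~q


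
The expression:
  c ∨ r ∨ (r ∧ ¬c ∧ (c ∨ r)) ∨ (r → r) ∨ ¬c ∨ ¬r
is always true.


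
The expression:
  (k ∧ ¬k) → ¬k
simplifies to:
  True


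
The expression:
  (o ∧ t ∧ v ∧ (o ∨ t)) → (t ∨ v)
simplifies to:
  True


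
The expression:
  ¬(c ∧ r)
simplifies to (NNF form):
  ¬c ∨ ¬r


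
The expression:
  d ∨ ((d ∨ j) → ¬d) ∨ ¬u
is always true.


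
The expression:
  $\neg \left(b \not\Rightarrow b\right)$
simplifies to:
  $\text{True}$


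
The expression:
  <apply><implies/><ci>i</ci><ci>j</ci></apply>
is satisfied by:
  {j: True, i: False}
  {i: False, j: False}
  {i: True, j: True}


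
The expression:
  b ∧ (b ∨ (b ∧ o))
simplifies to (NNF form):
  b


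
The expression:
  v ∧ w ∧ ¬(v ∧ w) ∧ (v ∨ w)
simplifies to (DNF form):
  False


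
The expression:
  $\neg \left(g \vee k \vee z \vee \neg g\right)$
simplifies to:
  $\text{False}$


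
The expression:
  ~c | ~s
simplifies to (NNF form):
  ~c | ~s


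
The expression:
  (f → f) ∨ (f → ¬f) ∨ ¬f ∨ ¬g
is always true.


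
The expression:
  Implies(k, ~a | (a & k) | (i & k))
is always true.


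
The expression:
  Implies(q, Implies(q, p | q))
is always true.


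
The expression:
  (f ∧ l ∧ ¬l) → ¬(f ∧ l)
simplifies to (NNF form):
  True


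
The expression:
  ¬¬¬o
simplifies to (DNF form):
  ¬o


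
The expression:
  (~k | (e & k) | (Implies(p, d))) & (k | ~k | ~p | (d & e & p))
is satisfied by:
  {d: True, e: True, p: False, k: False}
  {d: True, p: False, k: False, e: False}
  {e: True, p: False, k: False, d: False}
  {e: False, p: False, k: False, d: False}
  {d: True, k: True, e: True, p: False}
  {d: True, k: True, e: False, p: False}
  {k: True, e: True, d: False, p: False}
  {k: True, d: False, p: False, e: False}
  {e: True, d: True, p: True, k: False}
  {d: True, p: True, e: False, k: False}
  {e: True, p: True, d: False, k: False}
  {p: True, d: False, k: False, e: False}
  {d: True, k: True, p: True, e: True}
  {d: True, k: True, p: True, e: False}
  {k: True, p: True, e: True, d: False}


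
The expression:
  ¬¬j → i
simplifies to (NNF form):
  i ∨ ¬j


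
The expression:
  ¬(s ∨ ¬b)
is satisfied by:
  {b: True, s: False}


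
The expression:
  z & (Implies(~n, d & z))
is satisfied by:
  {z: True, n: True, d: True}
  {z: True, n: True, d: False}
  {z: True, d: True, n: False}


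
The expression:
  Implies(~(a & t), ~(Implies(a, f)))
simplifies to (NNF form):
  a & (t | ~f)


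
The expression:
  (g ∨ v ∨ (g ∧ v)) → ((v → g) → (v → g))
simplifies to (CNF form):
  True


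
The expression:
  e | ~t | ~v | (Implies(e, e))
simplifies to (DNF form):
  True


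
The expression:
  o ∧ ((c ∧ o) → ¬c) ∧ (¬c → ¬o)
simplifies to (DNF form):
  False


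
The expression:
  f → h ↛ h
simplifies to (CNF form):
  ¬f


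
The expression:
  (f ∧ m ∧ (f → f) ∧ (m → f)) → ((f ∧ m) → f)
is always true.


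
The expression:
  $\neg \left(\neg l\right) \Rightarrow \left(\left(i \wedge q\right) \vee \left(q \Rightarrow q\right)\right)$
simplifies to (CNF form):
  $\text{True}$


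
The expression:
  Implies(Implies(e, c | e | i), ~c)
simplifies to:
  ~c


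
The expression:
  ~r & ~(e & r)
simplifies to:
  ~r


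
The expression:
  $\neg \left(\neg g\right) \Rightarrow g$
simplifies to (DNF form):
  $\text{True}$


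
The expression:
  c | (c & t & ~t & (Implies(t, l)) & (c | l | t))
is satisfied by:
  {c: True}


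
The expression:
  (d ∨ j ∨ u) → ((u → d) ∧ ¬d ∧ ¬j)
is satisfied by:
  {u: False, d: False, j: False}


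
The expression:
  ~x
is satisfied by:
  {x: False}


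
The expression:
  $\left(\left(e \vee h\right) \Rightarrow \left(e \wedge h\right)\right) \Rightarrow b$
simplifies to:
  $b \vee \left(e \wedge \neg h\right) \vee \left(h \wedge \neg e\right)$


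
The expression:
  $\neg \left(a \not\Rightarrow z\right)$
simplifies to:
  $z \vee \neg a$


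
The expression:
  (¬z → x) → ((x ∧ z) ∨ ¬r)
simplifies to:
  (x ∧ z) ∨ (¬x ∧ ¬z) ∨ ¬r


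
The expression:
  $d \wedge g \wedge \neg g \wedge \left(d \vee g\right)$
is never true.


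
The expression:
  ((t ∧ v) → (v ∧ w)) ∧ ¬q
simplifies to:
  ¬q ∧ (w ∨ ¬t ∨ ¬v)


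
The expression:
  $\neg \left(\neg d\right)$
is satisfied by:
  {d: True}


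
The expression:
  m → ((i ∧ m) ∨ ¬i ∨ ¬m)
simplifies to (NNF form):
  True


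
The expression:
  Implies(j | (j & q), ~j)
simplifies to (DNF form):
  ~j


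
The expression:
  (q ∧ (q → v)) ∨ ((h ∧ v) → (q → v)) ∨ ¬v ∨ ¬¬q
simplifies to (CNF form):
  True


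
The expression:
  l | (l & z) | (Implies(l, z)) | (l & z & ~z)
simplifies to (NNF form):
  True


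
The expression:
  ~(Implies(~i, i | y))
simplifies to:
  ~i & ~y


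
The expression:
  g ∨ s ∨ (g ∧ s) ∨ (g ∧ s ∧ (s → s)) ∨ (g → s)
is always true.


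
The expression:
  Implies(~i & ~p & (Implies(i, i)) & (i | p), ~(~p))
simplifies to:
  True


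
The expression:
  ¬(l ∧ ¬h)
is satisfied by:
  {h: True, l: False}
  {l: False, h: False}
  {l: True, h: True}


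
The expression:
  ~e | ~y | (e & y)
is always true.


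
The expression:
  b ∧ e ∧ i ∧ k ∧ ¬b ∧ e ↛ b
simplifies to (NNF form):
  False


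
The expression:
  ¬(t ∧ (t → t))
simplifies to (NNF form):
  ¬t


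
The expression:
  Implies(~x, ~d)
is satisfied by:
  {x: True, d: False}
  {d: False, x: False}
  {d: True, x: True}


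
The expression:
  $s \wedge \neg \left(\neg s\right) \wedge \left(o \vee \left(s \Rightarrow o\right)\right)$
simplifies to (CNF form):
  $o \wedge s$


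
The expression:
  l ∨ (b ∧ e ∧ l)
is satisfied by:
  {l: True}


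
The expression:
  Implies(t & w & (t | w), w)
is always true.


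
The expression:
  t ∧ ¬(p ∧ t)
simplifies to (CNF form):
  t ∧ ¬p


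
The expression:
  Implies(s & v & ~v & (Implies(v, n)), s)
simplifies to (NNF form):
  True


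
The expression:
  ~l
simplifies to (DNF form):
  ~l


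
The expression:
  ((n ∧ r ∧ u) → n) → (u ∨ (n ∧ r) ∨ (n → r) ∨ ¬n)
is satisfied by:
  {r: True, u: True, n: False}
  {r: True, u: False, n: False}
  {u: True, r: False, n: False}
  {r: False, u: False, n: False}
  {r: True, n: True, u: True}
  {r: True, n: True, u: False}
  {n: True, u: True, r: False}


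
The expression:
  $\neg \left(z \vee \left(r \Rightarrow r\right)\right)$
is never true.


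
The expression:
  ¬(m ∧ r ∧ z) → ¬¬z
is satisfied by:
  {z: True}


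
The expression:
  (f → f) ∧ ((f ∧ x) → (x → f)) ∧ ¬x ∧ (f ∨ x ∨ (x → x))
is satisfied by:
  {x: False}


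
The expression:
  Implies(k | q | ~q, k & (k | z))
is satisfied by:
  {k: True}


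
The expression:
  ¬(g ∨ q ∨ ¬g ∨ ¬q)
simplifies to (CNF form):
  False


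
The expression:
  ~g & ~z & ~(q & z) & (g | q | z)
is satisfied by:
  {q: True, g: False, z: False}


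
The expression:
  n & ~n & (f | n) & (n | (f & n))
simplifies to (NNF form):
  False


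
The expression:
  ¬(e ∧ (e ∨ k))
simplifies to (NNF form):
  ¬e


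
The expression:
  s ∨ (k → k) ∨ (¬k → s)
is always true.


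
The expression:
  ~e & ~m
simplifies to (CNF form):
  ~e & ~m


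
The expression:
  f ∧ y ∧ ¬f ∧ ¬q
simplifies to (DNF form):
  False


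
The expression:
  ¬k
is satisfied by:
  {k: False}


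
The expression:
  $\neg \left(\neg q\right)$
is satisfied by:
  {q: True}


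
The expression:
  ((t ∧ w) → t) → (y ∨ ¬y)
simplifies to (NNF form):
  True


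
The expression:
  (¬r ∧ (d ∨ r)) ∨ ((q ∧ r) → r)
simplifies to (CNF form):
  True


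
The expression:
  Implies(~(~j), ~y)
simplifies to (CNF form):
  ~j | ~y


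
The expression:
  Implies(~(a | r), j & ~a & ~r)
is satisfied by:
  {r: True, a: True, j: True}
  {r: True, a: True, j: False}
  {r: True, j: True, a: False}
  {r: True, j: False, a: False}
  {a: True, j: True, r: False}
  {a: True, j: False, r: False}
  {j: True, a: False, r: False}


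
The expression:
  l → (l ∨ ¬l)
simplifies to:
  True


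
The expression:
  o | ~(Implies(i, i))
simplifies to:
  o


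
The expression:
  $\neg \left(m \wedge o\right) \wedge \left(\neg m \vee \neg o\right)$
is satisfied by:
  {m: False, o: False}
  {o: True, m: False}
  {m: True, o: False}


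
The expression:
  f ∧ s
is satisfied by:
  {s: True, f: True}


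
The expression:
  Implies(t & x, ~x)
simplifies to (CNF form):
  ~t | ~x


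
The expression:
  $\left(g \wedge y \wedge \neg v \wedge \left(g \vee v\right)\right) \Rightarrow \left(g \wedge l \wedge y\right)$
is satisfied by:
  {v: True, l: True, g: False, y: False}
  {v: True, g: False, l: False, y: False}
  {l: True, v: False, g: False, y: False}
  {v: False, g: False, l: False, y: False}
  {y: True, v: True, l: True, g: False}
  {y: True, v: True, g: False, l: False}
  {y: True, l: True, v: False, g: False}
  {y: True, v: False, g: False, l: False}
  {v: True, g: True, l: True, y: False}
  {v: True, g: True, y: False, l: False}
  {g: True, l: True, y: False, v: False}
  {g: True, y: False, l: False, v: False}
  {v: True, g: True, y: True, l: True}
  {v: True, g: True, y: True, l: False}
  {g: True, y: True, l: True, v: False}


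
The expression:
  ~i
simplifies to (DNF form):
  ~i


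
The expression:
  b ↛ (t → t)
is never true.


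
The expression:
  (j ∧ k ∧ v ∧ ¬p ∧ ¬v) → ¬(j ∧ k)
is always true.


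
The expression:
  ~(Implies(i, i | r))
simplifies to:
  False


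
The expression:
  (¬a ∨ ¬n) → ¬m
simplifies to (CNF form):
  (a ∨ ¬m) ∧ (n ∨ ¬m)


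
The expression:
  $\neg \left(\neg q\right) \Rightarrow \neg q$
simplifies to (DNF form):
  $\neg q$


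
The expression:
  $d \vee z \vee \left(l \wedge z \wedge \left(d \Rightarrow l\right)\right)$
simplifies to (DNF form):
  $d \vee z$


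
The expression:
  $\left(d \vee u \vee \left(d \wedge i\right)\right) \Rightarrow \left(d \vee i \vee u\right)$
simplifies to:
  $\text{True}$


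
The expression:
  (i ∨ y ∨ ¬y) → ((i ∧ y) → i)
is always true.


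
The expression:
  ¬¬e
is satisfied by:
  {e: True}


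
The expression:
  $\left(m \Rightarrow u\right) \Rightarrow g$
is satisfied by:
  {g: True, m: True, u: False}
  {g: True, m: False, u: False}
  {g: True, u: True, m: True}
  {g: True, u: True, m: False}
  {m: True, u: False, g: False}


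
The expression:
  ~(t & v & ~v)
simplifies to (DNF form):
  True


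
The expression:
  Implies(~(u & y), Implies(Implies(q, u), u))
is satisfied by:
  {q: True, u: True}
  {q: True, u: False}
  {u: True, q: False}


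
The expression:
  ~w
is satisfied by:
  {w: False}


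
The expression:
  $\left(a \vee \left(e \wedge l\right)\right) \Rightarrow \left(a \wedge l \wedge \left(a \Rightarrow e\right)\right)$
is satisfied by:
  {l: False, a: False, e: False}
  {e: True, l: False, a: False}
  {l: True, e: False, a: False}
  {a: True, e: True, l: True}


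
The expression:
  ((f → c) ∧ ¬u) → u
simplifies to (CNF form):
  (f ∨ u) ∧ (u ∨ ¬c)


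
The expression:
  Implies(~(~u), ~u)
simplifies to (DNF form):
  ~u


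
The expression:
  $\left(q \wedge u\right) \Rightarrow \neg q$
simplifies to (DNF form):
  $\neg q \vee \neg u$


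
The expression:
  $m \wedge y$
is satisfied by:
  {m: True, y: True}


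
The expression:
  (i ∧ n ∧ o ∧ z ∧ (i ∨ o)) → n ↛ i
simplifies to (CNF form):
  ¬i ∨ ¬n ∨ ¬o ∨ ¬z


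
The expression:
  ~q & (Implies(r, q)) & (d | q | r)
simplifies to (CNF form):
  d & ~q & ~r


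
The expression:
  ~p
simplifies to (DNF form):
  ~p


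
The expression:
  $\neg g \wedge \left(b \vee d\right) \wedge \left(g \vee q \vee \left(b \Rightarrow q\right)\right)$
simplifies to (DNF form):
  $\left(b \wedge q \wedge \neg g\right) \vee \left(b \wedge \neg b \wedge \neg g\right) \vee \left(d \wedge q \wedge \neg g\right) \vee \left(d \wedge \neg b \wedge \neg g\right)$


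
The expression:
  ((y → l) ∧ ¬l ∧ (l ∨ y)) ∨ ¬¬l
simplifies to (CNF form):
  l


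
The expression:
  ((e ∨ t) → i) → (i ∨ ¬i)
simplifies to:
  True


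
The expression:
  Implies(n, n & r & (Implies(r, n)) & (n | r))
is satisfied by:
  {r: True, n: False}
  {n: False, r: False}
  {n: True, r: True}


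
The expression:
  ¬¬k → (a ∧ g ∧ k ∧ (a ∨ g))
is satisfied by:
  {g: True, a: True, k: False}
  {g: True, a: False, k: False}
  {a: True, g: False, k: False}
  {g: False, a: False, k: False}
  {g: True, k: True, a: True}


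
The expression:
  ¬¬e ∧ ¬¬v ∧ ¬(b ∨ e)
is never true.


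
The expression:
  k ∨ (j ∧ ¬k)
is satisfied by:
  {k: True, j: True}
  {k: True, j: False}
  {j: True, k: False}


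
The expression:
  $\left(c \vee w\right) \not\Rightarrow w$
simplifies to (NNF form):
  $c \wedge \neg w$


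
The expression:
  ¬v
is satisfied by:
  {v: False}


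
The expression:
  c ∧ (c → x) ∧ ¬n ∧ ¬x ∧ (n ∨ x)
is never true.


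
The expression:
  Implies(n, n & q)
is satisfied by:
  {q: True, n: False}
  {n: False, q: False}
  {n: True, q: True}


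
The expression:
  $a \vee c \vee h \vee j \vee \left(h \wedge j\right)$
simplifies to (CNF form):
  $a \vee c \vee h \vee j$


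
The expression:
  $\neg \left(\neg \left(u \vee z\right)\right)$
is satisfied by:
  {z: True, u: True}
  {z: True, u: False}
  {u: True, z: False}


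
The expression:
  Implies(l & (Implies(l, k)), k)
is always true.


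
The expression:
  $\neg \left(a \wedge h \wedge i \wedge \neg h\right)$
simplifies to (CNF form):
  $\text{True}$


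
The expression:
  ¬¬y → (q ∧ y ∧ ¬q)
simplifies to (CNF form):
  ¬y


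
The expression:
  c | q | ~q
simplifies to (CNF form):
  True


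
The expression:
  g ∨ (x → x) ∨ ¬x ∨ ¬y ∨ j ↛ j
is always true.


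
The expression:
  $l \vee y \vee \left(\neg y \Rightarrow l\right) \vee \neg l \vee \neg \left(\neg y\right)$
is always true.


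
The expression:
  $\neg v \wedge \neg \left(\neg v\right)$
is never true.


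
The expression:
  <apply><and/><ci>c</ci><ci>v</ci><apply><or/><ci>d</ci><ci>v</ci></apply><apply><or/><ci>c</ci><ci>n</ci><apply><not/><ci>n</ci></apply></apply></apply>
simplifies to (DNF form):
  <apply><and/><ci>c</ci><ci>v</ci></apply>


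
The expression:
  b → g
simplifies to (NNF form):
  g ∨ ¬b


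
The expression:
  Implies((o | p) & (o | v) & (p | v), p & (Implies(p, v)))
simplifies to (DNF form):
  ~o | (p & v) | (~p & ~v)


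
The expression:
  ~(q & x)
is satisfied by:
  {q: False, x: False}
  {x: True, q: False}
  {q: True, x: False}


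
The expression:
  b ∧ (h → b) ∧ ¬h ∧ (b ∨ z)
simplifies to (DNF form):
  b ∧ ¬h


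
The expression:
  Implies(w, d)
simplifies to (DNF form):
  d | ~w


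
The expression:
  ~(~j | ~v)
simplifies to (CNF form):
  j & v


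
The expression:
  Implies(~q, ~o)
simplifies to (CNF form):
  q | ~o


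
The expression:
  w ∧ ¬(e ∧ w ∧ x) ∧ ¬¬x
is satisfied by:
  {w: True, x: True, e: False}


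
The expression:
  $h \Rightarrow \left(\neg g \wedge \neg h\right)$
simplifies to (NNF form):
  $\neg h$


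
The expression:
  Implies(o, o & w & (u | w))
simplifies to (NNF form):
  w | ~o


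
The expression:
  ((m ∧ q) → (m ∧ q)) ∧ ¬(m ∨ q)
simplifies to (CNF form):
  ¬m ∧ ¬q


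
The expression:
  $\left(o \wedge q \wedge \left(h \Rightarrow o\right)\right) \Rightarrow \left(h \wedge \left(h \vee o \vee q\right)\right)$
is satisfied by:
  {h: True, o: False, q: False}
  {o: False, q: False, h: False}
  {q: True, h: True, o: False}
  {q: True, o: False, h: False}
  {h: True, o: True, q: False}
  {o: True, h: False, q: False}
  {q: True, o: True, h: True}


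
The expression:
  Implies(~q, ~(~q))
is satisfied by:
  {q: True}


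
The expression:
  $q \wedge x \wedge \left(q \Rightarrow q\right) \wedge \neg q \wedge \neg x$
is never true.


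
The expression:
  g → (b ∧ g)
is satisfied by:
  {b: True, g: False}
  {g: False, b: False}
  {g: True, b: True}


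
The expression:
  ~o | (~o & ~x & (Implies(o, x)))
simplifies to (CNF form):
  ~o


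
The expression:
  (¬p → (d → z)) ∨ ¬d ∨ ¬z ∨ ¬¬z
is always true.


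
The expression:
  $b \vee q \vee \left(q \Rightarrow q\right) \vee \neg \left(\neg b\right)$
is always true.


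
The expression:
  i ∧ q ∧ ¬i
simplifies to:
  False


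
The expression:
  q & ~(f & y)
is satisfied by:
  {q: True, y: False, f: False}
  {f: True, q: True, y: False}
  {y: True, q: True, f: False}


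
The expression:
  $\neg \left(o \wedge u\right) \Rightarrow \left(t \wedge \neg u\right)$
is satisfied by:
  {o: True, t: True, u: False}
  {t: True, u: False, o: False}
  {o: True, u: True, t: True}
  {o: True, u: True, t: False}


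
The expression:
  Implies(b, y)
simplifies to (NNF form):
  y | ~b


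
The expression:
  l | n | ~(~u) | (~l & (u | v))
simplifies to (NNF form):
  l | n | u | v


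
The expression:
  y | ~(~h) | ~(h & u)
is always true.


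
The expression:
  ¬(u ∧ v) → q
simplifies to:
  q ∨ (u ∧ v)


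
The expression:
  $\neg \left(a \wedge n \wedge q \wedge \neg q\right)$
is always true.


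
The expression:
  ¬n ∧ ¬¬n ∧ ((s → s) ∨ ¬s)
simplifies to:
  False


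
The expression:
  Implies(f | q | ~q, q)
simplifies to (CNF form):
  q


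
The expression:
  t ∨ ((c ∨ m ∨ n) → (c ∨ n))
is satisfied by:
  {n: True, t: True, c: True, m: False}
  {n: True, t: True, m: False, c: False}
  {n: True, c: True, m: False, t: False}
  {n: True, m: False, c: False, t: False}
  {t: True, c: True, m: False, n: False}
  {t: True, m: False, c: False, n: False}
  {c: True, t: False, m: False, n: False}
  {t: False, m: False, c: False, n: False}
  {t: True, n: True, m: True, c: True}
  {t: True, n: True, m: True, c: False}
  {n: True, m: True, c: True, t: False}
  {n: True, m: True, t: False, c: False}
  {c: True, m: True, t: True, n: False}
  {m: True, t: True, n: False, c: False}
  {m: True, c: True, n: False, t: False}


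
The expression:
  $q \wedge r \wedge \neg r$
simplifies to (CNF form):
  $\text{False}$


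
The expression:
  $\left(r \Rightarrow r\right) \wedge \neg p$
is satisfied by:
  {p: False}


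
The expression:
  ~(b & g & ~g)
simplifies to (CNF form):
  True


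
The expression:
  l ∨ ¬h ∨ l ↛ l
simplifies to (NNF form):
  l ∨ ¬h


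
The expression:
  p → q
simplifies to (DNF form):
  q ∨ ¬p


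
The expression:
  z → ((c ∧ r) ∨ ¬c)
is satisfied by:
  {r: True, c: False, z: False}
  {c: False, z: False, r: False}
  {r: True, z: True, c: False}
  {z: True, c: False, r: False}
  {r: True, c: True, z: False}
  {c: True, r: False, z: False}
  {r: True, z: True, c: True}


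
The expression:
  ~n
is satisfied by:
  {n: False}


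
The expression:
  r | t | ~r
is always true.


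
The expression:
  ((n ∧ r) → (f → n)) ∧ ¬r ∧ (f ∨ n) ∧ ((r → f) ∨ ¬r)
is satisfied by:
  {n: True, f: True, r: False}
  {n: True, f: False, r: False}
  {f: True, n: False, r: False}


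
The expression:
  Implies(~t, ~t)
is always true.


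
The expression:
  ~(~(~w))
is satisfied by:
  {w: False}


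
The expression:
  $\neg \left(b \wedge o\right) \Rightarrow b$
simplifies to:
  $b$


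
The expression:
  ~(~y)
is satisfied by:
  {y: True}


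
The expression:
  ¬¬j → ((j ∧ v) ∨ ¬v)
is always true.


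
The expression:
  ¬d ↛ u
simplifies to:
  u ∨ ¬d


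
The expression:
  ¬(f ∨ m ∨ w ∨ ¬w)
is never true.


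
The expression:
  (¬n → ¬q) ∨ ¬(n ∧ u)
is always true.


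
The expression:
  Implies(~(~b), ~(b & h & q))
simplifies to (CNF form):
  ~b | ~h | ~q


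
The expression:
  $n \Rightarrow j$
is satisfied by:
  {j: True, n: False}
  {n: False, j: False}
  {n: True, j: True}


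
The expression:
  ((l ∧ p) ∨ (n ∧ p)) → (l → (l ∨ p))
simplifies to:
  True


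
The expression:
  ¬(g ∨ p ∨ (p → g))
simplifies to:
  False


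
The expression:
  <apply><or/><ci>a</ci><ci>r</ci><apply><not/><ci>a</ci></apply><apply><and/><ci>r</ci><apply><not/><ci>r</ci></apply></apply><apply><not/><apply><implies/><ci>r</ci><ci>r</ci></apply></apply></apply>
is always true.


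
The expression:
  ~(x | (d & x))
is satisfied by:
  {x: False}


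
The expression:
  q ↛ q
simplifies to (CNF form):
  False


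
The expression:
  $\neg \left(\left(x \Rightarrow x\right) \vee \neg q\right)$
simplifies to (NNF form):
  $\text{False}$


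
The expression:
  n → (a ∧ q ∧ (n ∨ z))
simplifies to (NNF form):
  (a ∧ q) ∨ ¬n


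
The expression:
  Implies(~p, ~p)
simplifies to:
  True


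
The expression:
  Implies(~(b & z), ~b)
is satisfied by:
  {z: True, b: False}
  {b: False, z: False}
  {b: True, z: True}


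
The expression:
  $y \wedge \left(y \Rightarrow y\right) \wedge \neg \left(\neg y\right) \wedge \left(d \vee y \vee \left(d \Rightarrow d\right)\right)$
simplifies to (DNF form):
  $y$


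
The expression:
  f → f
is always true.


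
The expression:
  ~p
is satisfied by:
  {p: False}


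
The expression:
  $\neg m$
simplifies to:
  $\neg m$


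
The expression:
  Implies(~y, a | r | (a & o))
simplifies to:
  a | r | y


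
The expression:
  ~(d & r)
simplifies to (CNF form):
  ~d | ~r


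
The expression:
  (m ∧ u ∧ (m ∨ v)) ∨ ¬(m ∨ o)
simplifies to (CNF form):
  (m ∨ ¬m) ∧ (m ∨ ¬o) ∧ (u ∨ ¬m) ∧ (u ∨ ¬o)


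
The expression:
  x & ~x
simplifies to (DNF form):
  False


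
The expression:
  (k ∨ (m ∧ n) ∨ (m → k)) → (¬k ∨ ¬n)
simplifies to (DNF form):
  ¬k ∨ ¬n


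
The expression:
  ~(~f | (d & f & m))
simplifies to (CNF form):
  f & (~d | ~m)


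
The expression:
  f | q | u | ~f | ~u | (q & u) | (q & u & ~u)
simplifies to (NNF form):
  True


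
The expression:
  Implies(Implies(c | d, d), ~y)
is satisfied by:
  {c: True, d: False, y: False}
  {d: False, y: False, c: False}
  {c: True, d: True, y: False}
  {d: True, c: False, y: False}
  {y: True, c: True, d: False}


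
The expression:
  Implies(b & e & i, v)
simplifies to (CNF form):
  v | ~b | ~e | ~i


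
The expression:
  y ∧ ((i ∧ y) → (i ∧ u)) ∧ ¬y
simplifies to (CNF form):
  False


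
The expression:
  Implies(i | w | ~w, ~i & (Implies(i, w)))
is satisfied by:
  {i: False}


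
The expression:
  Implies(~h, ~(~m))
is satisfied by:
  {m: True, h: True}
  {m: True, h: False}
  {h: True, m: False}


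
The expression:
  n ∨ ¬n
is always true.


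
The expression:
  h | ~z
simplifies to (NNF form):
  h | ~z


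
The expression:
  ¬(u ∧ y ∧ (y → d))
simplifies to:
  ¬d ∨ ¬u ∨ ¬y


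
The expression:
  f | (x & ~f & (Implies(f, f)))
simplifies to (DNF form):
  f | x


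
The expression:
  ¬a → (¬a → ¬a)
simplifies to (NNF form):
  True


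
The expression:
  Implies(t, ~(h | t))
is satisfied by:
  {t: False}


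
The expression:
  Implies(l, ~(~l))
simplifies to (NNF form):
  True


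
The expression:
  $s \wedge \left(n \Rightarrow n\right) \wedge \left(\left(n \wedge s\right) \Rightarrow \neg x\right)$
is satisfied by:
  {s: True, x: False, n: False}
  {s: True, n: True, x: False}
  {s: True, x: True, n: False}


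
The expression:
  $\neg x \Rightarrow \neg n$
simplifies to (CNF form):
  $x \vee \neg n$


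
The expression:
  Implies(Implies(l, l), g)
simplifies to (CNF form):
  g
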